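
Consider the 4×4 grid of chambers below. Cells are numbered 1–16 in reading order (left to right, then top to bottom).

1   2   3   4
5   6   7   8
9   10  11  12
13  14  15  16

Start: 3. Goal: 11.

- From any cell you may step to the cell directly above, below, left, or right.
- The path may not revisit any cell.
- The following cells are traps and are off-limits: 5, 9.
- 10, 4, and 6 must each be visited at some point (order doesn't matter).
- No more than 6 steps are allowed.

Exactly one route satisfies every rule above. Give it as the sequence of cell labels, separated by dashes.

3 - 4 - 8 - 7 - 6 - 10 - 11

The budget equals the shortest possible length, so every move has to be on a shortest route through the required cells.
Route from 3: right 1 to 4, down 1 to 8, left 2 to 6, down 1 to 10, right 1 to 11 — 6 moves in all.
Check: all required cells visited; 6 ≤ 6 moves.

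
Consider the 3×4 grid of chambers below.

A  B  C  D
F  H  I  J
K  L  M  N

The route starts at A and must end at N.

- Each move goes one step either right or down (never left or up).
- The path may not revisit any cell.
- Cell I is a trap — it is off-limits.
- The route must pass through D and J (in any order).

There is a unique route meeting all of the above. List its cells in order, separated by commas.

Moves only go right or down, so the column and row indices never decrease.
Route from A: 3× right (reaching D), 2× down (reaching N) — 5 moves in all.
Check: all required cells visited.

A, B, C, D, J, N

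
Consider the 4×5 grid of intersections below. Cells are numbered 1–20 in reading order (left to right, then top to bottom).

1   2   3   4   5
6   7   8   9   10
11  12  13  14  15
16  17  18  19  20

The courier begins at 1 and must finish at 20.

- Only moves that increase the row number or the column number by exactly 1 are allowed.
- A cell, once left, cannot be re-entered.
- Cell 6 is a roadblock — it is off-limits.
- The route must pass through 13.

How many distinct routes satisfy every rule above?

9

A right/down-only route from 1 to 20 makes exactly 3 down-moves and 4 right-moves in some order.
With no other constraints that would be C(7,3) = 35 routes.
Split at 13 and multiply the segment counts (each segment already excludes blocked cells): 1→13: 3; 13→20: 3; product = 9.
That gives 9 routes.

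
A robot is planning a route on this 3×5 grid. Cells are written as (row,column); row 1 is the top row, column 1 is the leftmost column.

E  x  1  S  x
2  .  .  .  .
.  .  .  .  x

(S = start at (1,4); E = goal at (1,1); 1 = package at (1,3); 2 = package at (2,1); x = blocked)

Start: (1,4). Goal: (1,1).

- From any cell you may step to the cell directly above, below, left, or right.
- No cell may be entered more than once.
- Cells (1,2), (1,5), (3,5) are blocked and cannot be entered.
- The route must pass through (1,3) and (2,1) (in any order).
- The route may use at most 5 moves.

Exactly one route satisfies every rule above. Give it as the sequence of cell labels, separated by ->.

The 5-move cap with required stops at (1,3), (2,1) leaves no slack for detours.
Route from (1,4): left 1 to (1,3), down 1 to (2,3), left 2 to (2,1), up 1 to (1,1) — 5 moves in all.
Check: all required cells visited; 5 ≤ 5 moves.

(1,4) -> (1,3) -> (2,3) -> (2,2) -> (2,1) -> (1,1)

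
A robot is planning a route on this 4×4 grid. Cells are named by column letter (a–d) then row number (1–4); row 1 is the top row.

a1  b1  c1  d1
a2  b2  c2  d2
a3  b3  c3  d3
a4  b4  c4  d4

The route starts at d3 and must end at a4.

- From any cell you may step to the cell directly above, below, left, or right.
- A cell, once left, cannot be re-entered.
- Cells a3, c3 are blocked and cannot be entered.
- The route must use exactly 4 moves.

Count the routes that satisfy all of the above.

Need simple routes of exactly 4 moves from d3 to a4 (Manhattan distance 4, so 0 moves are spent on a detour and 0 undoing it).
Enumerating: d3 d4 c4 b4 a4.
That gives 1 route.

1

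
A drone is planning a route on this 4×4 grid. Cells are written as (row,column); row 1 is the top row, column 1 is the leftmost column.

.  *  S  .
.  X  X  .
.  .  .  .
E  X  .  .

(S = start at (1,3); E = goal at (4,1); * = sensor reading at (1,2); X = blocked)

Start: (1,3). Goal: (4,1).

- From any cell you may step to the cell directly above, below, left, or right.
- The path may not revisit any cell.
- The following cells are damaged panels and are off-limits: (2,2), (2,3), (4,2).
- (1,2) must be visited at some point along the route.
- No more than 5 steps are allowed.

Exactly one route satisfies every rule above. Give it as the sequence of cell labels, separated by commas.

(1,3), (1,2), (1,1), (2,1), (3,1), (4,1)

The budget equals the shortest possible length, so every move has to be on a shortest route through the required cells.
Route from (1,3): 2× left (reaching (1,1)), 3× down (reaching (4,1)) — 5 moves in all.
Check: all required cells visited; 5 ≤ 5 moves.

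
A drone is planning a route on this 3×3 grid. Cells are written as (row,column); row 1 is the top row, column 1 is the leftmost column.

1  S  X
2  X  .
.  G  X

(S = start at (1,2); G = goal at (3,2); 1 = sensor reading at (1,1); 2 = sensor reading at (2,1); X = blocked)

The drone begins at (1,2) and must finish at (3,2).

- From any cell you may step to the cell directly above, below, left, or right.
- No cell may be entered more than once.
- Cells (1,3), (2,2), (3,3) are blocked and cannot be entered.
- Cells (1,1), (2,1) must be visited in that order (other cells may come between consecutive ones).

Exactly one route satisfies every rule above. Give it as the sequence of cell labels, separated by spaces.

The waypoints must appear in the order (1,1), (2,1), with no cell reused.
Route from (1,2): left 1 to (1,1), down 2 to (3,1), right 1 to (3,2) — 4 moves in all.
Check: order respected (1 at step 1, 2 at step 2).

(1,2) (1,1) (2,1) (3,1) (3,2)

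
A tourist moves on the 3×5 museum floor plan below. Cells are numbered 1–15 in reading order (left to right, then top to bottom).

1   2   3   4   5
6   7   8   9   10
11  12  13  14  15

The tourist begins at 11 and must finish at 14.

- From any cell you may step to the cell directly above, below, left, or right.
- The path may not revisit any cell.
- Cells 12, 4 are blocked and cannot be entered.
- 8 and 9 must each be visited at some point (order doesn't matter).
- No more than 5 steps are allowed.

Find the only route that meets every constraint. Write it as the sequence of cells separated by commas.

11, 6, 7, 8, 9, 14

Any route must reach 8 and 9 and still end at 14 within 5 moves, so the order of the required stops is forced.
Route from 11: up to 6, 3× right (reaching 9), down to 14 — 5 moves in all.
Check: all required cells visited; 5 ≤ 5 moves.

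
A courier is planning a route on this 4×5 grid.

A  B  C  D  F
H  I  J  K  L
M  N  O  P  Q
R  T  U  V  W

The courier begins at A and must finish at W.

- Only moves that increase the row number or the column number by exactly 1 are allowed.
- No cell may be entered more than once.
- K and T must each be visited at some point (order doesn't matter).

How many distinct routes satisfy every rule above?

0

A right/down-only route from A to W makes exactly 3 down-moves and 4 right-moves in some order.
With no other constraints that would be C(7,3) = 35 routes.
T is below but to the left of K: going K → T would need a leftward move and T → K an upward move, so no right/down-only route can visit both required cells.
No route satisfies every constraint, so the count is 0.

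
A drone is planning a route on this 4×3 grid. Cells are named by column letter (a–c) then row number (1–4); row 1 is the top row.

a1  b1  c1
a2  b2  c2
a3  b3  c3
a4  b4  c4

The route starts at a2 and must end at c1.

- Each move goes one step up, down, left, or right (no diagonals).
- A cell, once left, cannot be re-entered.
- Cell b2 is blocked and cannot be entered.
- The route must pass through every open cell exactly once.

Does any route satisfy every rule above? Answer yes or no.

no

Colour the cells like a checkerboard: each orthogonal step flips colour, so a Hamiltonian route alternates colours. Here there are 5 cells of one colour and 6 of the other, with start on the opposite colour to the goal — the counts and endpoints can't be arranged into an alternating sequence of length 11, so no Hamiltonian route exists.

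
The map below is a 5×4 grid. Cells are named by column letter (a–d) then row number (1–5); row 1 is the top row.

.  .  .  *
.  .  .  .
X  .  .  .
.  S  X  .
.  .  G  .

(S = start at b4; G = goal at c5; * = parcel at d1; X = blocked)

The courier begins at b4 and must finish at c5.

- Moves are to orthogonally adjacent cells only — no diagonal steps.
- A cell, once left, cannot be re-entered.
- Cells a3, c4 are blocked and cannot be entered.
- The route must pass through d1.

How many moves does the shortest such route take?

10

Any route passes through d1 somewhere between b4 and c5. Summing Manhattan distances along the two legs (b4 → d1 → c5) gives a lower bound of 5 + 5 = 10 moves.
A route of 10 moves achieves this: b4 → b3 → b2 → b1 → c1 → d1 → d2 → d3 → d4 → d5 → c5.
Since 10 matches the lower bound, it is optimal.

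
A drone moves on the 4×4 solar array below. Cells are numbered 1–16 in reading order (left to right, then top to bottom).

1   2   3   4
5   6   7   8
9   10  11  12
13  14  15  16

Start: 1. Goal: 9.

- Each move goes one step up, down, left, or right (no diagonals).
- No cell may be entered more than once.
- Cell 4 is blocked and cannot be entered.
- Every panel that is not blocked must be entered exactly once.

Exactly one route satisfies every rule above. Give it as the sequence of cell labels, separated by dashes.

Need to visit all 15 open cells exactly once, starting at 1 and ending at 9.
Cell 16 has only two open neighbours (12 and 15), so the path must pass straight through it: one of those is the cell it's entered from and the other is where it exits.
Route from 1: down to 5, right to 6, up to 2, right to 3, down to 7, right to 8, 2× down (reaching 16), left to 15, up to 11, left to 10, down to 14, left to 13, up to 9 — 14 moves in all.
Check: all 15 open cells covered.

1 - 5 - 6 - 2 - 3 - 7 - 8 - 12 - 16 - 15 - 11 - 10 - 14 - 13 - 9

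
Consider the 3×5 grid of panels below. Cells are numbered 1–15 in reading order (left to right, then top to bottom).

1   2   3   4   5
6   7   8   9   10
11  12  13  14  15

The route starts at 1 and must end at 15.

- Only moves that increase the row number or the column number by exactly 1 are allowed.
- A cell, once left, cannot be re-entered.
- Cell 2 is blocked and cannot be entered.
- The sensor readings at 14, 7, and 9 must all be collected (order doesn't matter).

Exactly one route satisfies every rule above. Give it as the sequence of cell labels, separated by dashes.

Moves only go right or down, so the column and row indices never decrease.
Route from 1: down to 6, 3× right (reaching 9), down to 14, right to 15 — 6 moves in all.
Check: all required cells visited.

1 - 6 - 7 - 8 - 9 - 14 - 15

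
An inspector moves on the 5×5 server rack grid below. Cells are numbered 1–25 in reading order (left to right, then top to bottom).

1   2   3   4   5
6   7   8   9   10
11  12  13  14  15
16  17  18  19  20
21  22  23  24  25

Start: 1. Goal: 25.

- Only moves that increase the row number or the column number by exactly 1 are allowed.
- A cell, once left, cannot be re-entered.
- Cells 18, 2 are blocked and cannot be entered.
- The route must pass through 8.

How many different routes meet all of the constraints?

7

A right/down-only route from 1 to 25 makes exactly 4 down-moves and 4 right-moves in some order.
With no other constraints that would be C(8,4) = 70 routes.
Split at 8 and multiply the segment counts (each segment already excludes blocked cells): 1→8: 1; 8→25: 7; product = 7.
That gives 7 routes.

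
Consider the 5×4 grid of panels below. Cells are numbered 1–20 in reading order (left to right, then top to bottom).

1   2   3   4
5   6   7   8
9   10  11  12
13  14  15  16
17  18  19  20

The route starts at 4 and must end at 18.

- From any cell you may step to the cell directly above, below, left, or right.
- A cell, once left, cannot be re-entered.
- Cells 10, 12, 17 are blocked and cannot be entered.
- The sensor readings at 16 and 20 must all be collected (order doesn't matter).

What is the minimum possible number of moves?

Any route passes through 16 and 20 in some order between 4 and 18. Summing Manhattan distances along each leg and taking the cheapest ordering (4 → 16 → 20 → 18) gives a lower bound of 3 + 1 + 2 = 6 moves.
That bound ignores the blocked cells. Measuring each leg by the fewest moves that actually steer around them (4→16: 5; 16→20: 1; 20→18: 2) raises the lower bound to 8.
A route of 8 moves exists: 4 → 8 → 7 → 11 → 15 → 16 → 20 → 19 → 18.
Since 8 matches that lower bound, it is optimal.

8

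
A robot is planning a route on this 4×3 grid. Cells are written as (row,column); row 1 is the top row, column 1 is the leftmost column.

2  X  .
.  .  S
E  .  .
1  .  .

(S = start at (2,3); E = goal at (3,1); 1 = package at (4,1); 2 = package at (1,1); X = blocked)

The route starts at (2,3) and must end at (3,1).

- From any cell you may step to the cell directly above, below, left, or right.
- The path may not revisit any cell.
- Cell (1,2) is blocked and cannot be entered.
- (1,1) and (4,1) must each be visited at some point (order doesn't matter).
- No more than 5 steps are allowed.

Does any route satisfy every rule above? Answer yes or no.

(1,1) must be visited but has only one open neighbour ((2,1)), and it is neither the start nor the goal — the route would have to enter and leave through (2,1), re-entering it.

no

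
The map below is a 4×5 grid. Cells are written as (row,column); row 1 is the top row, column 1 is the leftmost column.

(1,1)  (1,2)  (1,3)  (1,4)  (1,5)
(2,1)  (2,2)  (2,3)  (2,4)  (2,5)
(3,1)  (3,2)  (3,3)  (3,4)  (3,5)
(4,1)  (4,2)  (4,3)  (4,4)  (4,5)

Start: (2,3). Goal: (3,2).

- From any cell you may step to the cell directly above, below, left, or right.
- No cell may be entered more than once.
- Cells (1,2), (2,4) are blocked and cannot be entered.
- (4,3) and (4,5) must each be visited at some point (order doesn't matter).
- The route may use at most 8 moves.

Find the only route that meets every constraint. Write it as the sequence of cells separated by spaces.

The budget equals the shortest possible length, so every move has to be on a shortest route through the required cells.
Route from (2,3): down to (3,3), 2× right (reaching (3,5)), down to (4,5), 3× left (reaching (4,2)), up to (3,2) — 8 moves in all.
Check: all required cells visited; 8 ≤ 8 moves.

(2,3) (3,3) (3,4) (3,5) (4,5) (4,4) (4,3) (4,2) (3,2)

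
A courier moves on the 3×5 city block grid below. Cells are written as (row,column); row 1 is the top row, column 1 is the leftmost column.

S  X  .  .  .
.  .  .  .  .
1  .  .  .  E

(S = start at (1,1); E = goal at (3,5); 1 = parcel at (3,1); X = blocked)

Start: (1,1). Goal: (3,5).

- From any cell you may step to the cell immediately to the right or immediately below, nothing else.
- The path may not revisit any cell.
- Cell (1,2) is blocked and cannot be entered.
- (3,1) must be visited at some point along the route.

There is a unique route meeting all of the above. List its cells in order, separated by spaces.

(1,1) (2,1) (3,1) (3,2) (3,3) (3,4) (3,5)

Moves only go right or down, so the column and row indices never decrease.
Route from (1,1): down 2 to (3,1), right 4 to (3,5) — 6 moves in all.
Check: all required cells visited.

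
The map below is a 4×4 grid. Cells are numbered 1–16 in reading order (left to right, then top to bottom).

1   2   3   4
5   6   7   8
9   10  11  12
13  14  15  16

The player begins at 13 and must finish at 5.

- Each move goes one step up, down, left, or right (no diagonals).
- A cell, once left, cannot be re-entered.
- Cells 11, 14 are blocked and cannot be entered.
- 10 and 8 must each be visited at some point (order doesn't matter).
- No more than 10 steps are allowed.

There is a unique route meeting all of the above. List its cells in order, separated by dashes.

The 10-move cap with required stops at 10, 8 leaves no slack for detours.
Route from 13: up 1 to 9, right 1 to 10, up 1 to 6, right 2 to 8, up 1 to 4, left 3 to 1, down 1 to 5 — 10 moves in all.
Check: all required cells visited; 10 ≤ 10 moves.

13 - 9 - 10 - 6 - 7 - 8 - 4 - 3 - 2 - 1 - 5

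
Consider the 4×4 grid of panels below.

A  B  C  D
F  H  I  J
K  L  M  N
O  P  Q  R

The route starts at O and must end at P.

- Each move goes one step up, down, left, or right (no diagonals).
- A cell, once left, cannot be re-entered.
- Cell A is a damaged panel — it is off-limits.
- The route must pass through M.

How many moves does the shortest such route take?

Any route passes through M somewhere between O and P. Summing Manhattan distances along the two legs (O → M → P) gives a lower bound of 3 + 2 = 5 moves.
A route of 5 moves achieves this: O → K → L → M → Q → P.
Since 5 matches the lower bound, it is optimal.

5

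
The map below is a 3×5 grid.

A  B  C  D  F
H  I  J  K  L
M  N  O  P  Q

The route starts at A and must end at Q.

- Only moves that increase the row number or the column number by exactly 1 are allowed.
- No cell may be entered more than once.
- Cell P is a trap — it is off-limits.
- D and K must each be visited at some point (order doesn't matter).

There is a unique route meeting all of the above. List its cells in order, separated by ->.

A -> B -> C -> D -> K -> L -> Q

Moves only go right or down, so the column and row indices never decrease.
Route from A: right 3 to D, down 1 to K, right 1 to L, down 1 to Q — 6 moves in all.
Check: all required cells visited.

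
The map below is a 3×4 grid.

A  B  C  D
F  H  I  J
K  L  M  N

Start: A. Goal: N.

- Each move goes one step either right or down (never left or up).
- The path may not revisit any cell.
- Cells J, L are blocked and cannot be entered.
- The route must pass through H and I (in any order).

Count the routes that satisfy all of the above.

A right/down-only route from A to N makes exactly 2 down-moves and 3 right-moves in some order.
With no other constraints that would be C(5,2) = 10 routes.
A monotone route can only reach the required cells in the order H, I, so split there and multiply the segment counts (each segment already excludes blocked cells): A→H: 2; H→I: 1; I→N: 1; product = 2.
That gives 2 routes.

2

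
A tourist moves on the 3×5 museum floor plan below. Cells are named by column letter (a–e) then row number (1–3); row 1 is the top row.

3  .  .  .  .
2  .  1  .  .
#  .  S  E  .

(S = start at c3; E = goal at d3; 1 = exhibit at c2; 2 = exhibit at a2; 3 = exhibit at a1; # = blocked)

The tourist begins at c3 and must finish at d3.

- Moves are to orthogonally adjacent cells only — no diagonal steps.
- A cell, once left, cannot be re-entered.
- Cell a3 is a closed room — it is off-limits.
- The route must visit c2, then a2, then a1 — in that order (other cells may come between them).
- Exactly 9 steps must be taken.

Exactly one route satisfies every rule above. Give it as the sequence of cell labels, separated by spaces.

The waypoints must appear in the order c2, a2, a1, with no cell reused.
Route from c3: up 1 to c2, left 2 to a2, up 1 to a1, right 3 to d1, down 2 to d3 — 9 moves in all.
Check: order respected (1 at step 1, 2 at step 3, 3 at step 4); 9 moves as required.

c3 c2 b2 a2 a1 b1 c1 d1 d2 d3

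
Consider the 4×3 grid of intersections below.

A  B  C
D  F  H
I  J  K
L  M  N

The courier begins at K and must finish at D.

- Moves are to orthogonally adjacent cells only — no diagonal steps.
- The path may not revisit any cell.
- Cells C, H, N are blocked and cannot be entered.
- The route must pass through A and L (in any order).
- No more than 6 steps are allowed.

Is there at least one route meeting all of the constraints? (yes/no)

Even ignoring the no-revisit rule, getting from K to D, taking the cheapest ordering K → L → A → D needs at least 3 + 3 + 1 = 7 moves (Manhattan distance per leg), which exceeds the 6-move limit.

no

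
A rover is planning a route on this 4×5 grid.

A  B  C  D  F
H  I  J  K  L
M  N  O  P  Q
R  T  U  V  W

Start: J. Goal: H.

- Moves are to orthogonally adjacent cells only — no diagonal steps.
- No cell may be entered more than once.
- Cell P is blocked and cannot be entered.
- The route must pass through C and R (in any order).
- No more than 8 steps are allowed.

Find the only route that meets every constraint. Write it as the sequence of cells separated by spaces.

J C B I N T R M H

The 8-move cap with required stops at C, R leaves no slack for detours.
Route from J: up 1 to C, left 1 to B, down 3 to T, left 1 to R, up 2 to H — 8 moves in all.
Check: all required cells visited; 8 ≤ 8 moves.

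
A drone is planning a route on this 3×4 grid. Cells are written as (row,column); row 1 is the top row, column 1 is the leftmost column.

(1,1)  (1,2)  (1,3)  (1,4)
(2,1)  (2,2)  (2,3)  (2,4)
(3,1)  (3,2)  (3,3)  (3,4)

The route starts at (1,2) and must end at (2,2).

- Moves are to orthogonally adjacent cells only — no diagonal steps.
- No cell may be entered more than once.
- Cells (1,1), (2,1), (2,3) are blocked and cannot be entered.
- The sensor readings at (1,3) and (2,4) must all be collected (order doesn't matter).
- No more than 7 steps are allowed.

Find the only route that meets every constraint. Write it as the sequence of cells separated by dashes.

The budget equals the shortest possible length, so every move has to be on a shortest route through the required cells.
Route from (1,2): right 2 to (1,4), down 2 to (3,4), left 2 to (3,2), up 1 to (2,2) — 7 moves in all.
Check: all required cells visited; 7 ≤ 7 moves.

(1,2) - (1,3) - (1,4) - (2,4) - (3,4) - (3,3) - (3,2) - (2,2)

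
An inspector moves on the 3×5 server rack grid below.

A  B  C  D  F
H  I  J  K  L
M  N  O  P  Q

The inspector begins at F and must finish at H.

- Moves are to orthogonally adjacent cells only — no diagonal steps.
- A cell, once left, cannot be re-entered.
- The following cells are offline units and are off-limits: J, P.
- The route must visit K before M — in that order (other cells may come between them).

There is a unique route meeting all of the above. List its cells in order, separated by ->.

The waypoints must appear in the order K, M, with no cell reused.
Route from F: down 1 to L, left 1 to K, up 1 to D, left 2 to B, down 2 to N, left 1 to M, up 1 to H — 9 moves in all.
Check: order respected (K at step 2, M at step 8).

F -> L -> K -> D -> C -> B -> I -> N -> M -> H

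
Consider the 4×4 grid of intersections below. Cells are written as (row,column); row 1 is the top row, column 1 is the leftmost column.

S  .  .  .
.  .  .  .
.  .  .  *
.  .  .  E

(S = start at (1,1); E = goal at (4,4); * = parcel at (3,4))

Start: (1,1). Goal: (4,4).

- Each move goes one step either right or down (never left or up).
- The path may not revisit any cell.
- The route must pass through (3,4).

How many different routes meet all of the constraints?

A right/down-only route from (1,1) to (4,4) makes exactly 3 down-moves and 3 right-moves in some order.
With no other constraints that would be C(6,3) = 20 routes.
Split at (3,4) and multiply the segment counts: (1,1)→(3,4): 10; (3,4)→(4,4): 1; product = 10.
That gives 10 routes.

10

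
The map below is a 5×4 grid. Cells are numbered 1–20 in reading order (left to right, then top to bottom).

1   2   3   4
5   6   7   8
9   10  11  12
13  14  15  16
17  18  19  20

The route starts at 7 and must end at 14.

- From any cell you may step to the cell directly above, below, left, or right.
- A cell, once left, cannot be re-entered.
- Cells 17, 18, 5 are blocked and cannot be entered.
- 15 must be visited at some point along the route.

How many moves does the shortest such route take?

3

Any route passes through 15 somewhere between 7 and 14. Summing Manhattan distances along the two legs (7 → 15 → 14) gives a lower bound of 2 + 1 = 3 moves.
A route of 3 moves achieves this: 7 → 11 → 15 → 14.
Since 3 matches the lower bound, it is optimal.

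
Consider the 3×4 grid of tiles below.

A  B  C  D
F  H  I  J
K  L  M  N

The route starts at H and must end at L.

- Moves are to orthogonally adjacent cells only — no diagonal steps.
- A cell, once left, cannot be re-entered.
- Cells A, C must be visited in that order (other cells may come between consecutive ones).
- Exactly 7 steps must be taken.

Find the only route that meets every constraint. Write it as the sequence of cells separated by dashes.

H - F - A - B - C - I - M - L

The waypoints must appear in the order A, C, with no cell reused.
Route from H: left 1 to F, up 1 to A, right 2 to C, down 2 to M, left 1 to L — 7 moves in all.
Check: order respected (A at step 2, C at step 4); 7 moves as required.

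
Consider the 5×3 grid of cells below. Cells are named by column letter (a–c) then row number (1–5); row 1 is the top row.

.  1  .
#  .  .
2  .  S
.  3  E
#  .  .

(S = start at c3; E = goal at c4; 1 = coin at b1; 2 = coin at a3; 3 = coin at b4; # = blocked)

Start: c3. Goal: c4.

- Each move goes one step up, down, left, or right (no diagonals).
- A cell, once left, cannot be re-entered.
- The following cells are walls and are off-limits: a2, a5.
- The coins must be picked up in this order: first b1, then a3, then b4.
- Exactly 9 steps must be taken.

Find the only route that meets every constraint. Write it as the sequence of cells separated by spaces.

c3 c2 c1 b1 b2 b3 a3 a4 b4 c4

The waypoints must appear in the order b1, a3, b4, with no cell reused.
Route from c3: 2× up (reaching c1), left to b1, 2× down (reaching b3), left to a3, down to a4, 2× right (reaching c4) — 9 moves in all.
Check: order respected (1 at step 3, 2 at step 6, 3 at step 8); 9 moves as required.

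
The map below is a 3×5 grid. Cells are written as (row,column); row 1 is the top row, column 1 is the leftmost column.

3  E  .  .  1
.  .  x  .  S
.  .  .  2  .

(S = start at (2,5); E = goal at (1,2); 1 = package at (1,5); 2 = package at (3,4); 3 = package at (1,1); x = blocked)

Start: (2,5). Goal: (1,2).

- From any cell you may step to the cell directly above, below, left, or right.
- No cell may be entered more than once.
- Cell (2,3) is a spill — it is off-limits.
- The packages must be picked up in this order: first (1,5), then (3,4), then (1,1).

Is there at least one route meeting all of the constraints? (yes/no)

yes

One route that works: (2,5) → (1,5) → (1,4) → (2,4) → (3,4) → (3,3) → (3,2) → (2,2) → (2,1) → (1,1) → (1,2).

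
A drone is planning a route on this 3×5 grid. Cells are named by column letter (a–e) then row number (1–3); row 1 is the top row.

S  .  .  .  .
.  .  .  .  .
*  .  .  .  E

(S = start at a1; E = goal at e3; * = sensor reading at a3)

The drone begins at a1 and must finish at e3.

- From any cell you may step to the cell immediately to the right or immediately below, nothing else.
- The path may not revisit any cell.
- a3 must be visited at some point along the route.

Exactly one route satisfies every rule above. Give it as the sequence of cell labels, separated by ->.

Moves only go right or down, so the column and row indices never decrease.
Route from a1: 2× down (reaching a3), 4× right (reaching e3) — 6 moves in all.
Check: all required cells visited.

a1 -> a2 -> a3 -> b3 -> c3 -> d3 -> e3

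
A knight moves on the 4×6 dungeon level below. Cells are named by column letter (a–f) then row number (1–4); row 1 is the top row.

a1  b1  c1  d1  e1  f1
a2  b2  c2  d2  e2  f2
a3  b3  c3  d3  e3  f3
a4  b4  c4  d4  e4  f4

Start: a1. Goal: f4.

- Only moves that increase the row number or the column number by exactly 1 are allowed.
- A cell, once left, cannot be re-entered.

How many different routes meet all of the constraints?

A right/down-only route from a1 to f4 makes exactly 3 down-moves and 5 right-moves in some order.
With no other constraints that would be C(8,3) = 56 routes.
That gives 56 routes.

56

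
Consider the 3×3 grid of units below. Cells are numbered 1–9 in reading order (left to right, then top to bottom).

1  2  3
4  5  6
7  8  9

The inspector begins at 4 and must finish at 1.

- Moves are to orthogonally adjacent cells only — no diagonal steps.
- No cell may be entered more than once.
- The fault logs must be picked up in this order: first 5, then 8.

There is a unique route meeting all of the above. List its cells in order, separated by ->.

The waypoints must appear in the order 5, 8, with no cell reused.
Route from 4: right 1 to 5, down 1 to 8, right 1 to 9, up 2 to 3, left 2 to 1 — 7 moves in all.
Check: order respected (5 at step 1, 8 at step 2).

4 -> 5 -> 8 -> 9 -> 6 -> 3 -> 2 -> 1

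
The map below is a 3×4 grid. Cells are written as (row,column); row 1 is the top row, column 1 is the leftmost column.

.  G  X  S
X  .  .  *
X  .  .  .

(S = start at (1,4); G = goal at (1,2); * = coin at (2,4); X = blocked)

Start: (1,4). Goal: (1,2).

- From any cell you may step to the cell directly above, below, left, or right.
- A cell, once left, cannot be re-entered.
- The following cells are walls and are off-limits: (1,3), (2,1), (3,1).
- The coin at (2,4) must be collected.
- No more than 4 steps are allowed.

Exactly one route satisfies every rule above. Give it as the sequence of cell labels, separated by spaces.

(1,4) (2,4) (2,3) (2,2) (1,2)

The 4-move cap with required stops at (2,4) leaves no slack for detours.
Route from (1,4): down to (2,4), 2× left (reaching (2,2)), up to (1,2) — 4 moves in all.
Check: all required cells visited; 4 ≤ 4 moves.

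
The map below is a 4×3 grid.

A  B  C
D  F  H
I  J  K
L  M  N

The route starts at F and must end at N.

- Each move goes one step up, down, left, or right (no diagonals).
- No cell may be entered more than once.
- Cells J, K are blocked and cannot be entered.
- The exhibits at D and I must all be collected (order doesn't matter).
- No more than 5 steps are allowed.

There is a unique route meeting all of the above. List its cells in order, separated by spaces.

Any route must reach D and I and still end at N within 5 moves, so the order of the required stops is forced.
Route from F: left 1 to D, down 2 to L, right 2 to N — 5 moves in all.
Check: all required cells visited; 5 ≤ 5 moves.

F D I L M N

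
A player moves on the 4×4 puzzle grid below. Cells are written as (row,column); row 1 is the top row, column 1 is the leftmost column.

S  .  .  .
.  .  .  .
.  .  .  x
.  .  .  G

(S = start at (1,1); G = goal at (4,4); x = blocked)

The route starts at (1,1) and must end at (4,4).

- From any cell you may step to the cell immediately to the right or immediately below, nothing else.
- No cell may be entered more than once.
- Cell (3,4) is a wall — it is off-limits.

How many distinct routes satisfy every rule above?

10

A right/down-only route from (1,1) to (4,4) makes exactly 3 down-moves and 3 right-moves in some order.
With no other constraints that would be C(6,3) = 20 routes.
Subtract routes through each blocked cell (inclusion–exclusion for overlaps): − through (3,4): 10 → 10.
That gives 10 routes.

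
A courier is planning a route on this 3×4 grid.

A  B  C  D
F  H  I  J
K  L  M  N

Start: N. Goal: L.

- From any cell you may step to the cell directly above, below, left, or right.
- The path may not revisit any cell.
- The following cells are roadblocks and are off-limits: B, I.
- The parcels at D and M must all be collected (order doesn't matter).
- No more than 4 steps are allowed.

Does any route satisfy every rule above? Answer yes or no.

no

Every way from D onward to L runs back through N, which the route has already used — so it cannot be completed without a revisit.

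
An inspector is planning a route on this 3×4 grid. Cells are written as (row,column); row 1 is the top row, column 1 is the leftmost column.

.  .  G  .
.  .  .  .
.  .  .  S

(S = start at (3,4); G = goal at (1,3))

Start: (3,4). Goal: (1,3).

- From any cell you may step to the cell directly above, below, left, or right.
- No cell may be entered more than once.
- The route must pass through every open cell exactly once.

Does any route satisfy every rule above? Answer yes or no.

yes

One route that works: (3,4) → (3,3) → (3,2) → (3,1) → (2,1) → (1,1) → (1,2) → (2,2) → (2,3) → (2,4) → (1,4) → (1,3).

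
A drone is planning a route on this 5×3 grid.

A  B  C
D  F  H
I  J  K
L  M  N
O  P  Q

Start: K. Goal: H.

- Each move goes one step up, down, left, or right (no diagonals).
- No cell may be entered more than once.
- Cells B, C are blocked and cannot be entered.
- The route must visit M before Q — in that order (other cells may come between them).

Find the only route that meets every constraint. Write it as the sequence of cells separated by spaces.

K J M N Q P O L I D F H

The waypoints must appear in the order M, Q, with no cell reused.
Route from K: left to J, down to M, right to N, down to Q, 2× left (reaching O), 3× up (reaching D), 2× right (reaching H) — 11 moves in all.
Check: order respected (M at step 2, Q at step 4).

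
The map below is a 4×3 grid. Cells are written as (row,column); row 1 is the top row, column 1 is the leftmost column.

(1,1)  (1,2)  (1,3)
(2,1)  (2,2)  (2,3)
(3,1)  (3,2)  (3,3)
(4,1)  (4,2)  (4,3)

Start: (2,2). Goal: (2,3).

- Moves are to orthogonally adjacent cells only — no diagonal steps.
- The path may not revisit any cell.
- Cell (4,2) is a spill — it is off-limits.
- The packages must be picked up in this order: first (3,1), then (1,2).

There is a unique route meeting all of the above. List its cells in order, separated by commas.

(2,2), (3,2), (3,1), (2,1), (1,1), (1,2), (1,3), (2,3)

The waypoints must appear in the order (3,1), (1,2), with no cell reused.
Route from (2,2): down 1 to (3,2), left 1 to (3,1), up 2 to (1,1), right 2 to (1,3), down 1 to (2,3) — 7 moves in all.
Check: order respected ((3,1) at step 2, (1,2) at step 5).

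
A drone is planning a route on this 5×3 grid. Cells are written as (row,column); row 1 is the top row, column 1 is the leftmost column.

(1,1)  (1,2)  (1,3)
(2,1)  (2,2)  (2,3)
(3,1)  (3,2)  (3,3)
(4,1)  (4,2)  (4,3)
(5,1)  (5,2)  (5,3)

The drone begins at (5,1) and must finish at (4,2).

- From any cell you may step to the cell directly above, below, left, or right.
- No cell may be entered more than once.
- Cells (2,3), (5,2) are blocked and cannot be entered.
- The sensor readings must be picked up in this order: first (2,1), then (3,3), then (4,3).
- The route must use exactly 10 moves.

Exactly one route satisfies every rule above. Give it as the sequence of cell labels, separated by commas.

The waypoints must appear in the order (2,1), (3,3), (4,3), with no cell reused.
Route from (5,1): up 4 to (1,1), right 1 to (1,2), down 2 to (3,2), right 1 to (3,3), down 1 to (4,3), left 1 to (4,2) — 10 moves in all.
Check: order respected ((2,1) at step 3, (3,3) at step 8, (4,3) at step 9); 10 moves as required.

(5,1), (4,1), (3,1), (2,1), (1,1), (1,2), (2,2), (3,2), (3,3), (4,3), (4,2)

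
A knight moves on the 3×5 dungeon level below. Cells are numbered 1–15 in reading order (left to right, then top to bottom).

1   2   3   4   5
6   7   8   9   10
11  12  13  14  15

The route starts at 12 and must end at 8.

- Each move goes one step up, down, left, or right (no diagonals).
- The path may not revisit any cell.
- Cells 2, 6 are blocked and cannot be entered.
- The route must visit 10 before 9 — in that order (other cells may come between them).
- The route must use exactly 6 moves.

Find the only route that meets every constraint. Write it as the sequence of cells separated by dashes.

12 - 13 - 14 - 15 - 10 - 9 - 8

The waypoints must appear in the order 10, 9, with no cell reused.
Route from 12: 3× right (reaching 15), up to 10, 2× left (reaching 8) — 6 moves in all.
Check: order respected (10 at step 4, 9 at step 5); 6 moves as required.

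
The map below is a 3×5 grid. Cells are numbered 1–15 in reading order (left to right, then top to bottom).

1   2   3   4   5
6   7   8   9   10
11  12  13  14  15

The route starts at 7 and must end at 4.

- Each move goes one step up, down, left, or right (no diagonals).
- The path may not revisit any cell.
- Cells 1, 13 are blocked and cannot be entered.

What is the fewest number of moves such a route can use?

The Manhattan distance from 7 to 4 is |2−1| + |2−4| = 3, so at least 3 moves are needed.
A route of 3 moves achieves this: 7 → 2 → 3 → 4.
Since 3 matches the lower bound, it is optimal.

3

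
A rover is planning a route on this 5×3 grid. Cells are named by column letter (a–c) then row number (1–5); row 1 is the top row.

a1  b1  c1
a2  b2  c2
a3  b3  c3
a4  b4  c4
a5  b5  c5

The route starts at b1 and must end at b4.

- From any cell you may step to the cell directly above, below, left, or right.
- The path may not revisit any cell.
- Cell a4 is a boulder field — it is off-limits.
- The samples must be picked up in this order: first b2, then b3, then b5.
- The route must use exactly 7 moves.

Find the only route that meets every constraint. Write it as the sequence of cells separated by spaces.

The waypoints must appear in the order b2, b3, b5, with no cell reused.
Route from b1: 2× down (reaching b3), right to c3, 2× down (reaching c5), left to b5, up to b4 — 7 moves in all.
Check: order respected (b2 at step 1, b3 at step 2, b5 at step 6); 7 moves as required.

b1 b2 b3 c3 c4 c5 b5 b4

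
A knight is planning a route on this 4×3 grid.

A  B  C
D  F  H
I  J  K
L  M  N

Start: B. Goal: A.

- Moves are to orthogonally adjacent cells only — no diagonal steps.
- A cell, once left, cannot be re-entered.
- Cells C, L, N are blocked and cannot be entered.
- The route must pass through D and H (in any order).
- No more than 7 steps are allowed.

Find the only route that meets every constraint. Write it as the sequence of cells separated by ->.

B -> F -> H -> K -> J -> I -> D -> A

The budget equals the shortest possible length, so every move has to be on a shortest route through the required cells.
Route from B: down to F, right to H, down to K, 2× left (reaching I), 2× up (reaching A) — 7 moves in all.
Check: all required cells visited; 7 ≤ 7 moves.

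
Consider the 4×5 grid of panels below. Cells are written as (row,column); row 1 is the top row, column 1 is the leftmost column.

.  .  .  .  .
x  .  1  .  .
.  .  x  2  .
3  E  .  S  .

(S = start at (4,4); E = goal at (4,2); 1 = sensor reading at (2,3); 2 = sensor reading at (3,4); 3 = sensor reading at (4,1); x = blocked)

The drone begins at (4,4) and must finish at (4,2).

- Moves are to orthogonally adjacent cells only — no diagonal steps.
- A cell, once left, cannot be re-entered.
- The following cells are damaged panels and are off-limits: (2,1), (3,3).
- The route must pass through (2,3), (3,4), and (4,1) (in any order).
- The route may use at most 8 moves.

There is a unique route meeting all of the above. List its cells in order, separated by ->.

(4,4) -> (3,4) -> (2,4) -> (2,3) -> (2,2) -> (3,2) -> (3,1) -> (4,1) -> (4,2)

The budget equals the shortest possible length, so every move has to be on a shortest route through the required cells.
Route from (4,4): 2× up (reaching (2,4)), 2× left (reaching (2,2)), down to (3,2), left to (3,1), down to (4,1), right to (4,2) — 8 moves in all.
Check: all required cells visited; 8 ≤ 8 moves.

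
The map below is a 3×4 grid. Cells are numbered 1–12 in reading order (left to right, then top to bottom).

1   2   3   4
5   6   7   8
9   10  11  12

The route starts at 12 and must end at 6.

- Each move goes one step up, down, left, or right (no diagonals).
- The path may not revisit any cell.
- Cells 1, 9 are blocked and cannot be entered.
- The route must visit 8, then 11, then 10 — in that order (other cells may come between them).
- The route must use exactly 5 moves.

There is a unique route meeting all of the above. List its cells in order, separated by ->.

The waypoints must appear in the order 8, 11, 10, with no cell reused.
Route from 12: up to 8, left to 7, down to 11, left to 10, up to 6 — 5 moves in all.
Check: order respected (8 at step 1, 11 at step 3, 10 at step 4); 5 moves as required.

12 -> 8 -> 7 -> 11 -> 10 -> 6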